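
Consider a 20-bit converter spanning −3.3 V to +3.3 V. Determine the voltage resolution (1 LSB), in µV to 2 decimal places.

Full-scale span = 6.6 V.
LSB = 6.6 / 2^20 = 6.6 / 1048576 = 6.29425e-06 V = 6.29 µV.

6.29 µV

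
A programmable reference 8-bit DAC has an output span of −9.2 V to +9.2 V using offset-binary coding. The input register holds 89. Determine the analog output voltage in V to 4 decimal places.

LSB = 18.4 V / 2^8 = 71.875 mV.
V_out = (−9.2) + 89 × 0.071875 V = -2.80313 V.

-2.8031 V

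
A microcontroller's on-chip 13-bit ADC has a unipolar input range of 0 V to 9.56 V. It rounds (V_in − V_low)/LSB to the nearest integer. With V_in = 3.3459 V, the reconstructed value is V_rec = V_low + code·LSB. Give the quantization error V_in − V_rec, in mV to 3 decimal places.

Step size: 9.56 V ÷ 2^13 = 1.167 mV.
(3.3459 − 0)/0.00116699 = 2867.1143; round gives code 2867.
Reconstructed: 3.3457666 V.
Difference: 0.000133398 V → 0.133 mV.

0.133 mV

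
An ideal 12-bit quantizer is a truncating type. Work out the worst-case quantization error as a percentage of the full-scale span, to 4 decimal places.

0.0244 %

Truncating → worst-case error = 1 LSB = V_FS/2^12, so 100/4096 = 0.0244141 % of full scale.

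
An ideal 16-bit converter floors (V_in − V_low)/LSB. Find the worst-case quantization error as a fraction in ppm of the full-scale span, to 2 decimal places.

Truncating → worst-case error = 1 LSB = V_FS/2^16, so 1e+06/65536 = 15.2588 ppm of full scale.

15.26 ppm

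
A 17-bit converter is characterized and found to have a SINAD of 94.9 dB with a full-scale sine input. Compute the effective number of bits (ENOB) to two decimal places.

ENOB = (SINAD − 1.76) / 6.02 = (94.9 − 1.76)/6.02 = 15.472.

15.47 bits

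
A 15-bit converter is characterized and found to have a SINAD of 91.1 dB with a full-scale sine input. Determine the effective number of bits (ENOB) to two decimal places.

ENOB = (SINAD − 1.76) / 6.02 = (91.1 − 1.76)/6.02 = 14.841.

14.84 bits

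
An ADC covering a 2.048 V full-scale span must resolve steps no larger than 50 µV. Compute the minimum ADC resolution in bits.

16 bits

Number of steps required ≥ 2.048 V / 50 µV = 40960.00.
Need 2^N ≥ 40960.00; 2^15 = 32768, 2^16 = 65536.
Minimum N = 16.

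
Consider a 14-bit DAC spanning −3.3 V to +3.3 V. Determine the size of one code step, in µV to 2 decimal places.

Full-scale span = 6.6 V.
LSB = 6.6 / 2^14 = 6.6 / 16384 = 0.000402832 V = 402.83 µV.

402.83 µV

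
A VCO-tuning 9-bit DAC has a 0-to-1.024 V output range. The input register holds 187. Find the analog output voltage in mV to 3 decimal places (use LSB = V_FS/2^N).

LSB = 1.024 V / 2^9 = 2.000 mV.
V_out = 0 + 187 × 0.002 V = 0.374 V.
= 374.000 mV.

374.000 mV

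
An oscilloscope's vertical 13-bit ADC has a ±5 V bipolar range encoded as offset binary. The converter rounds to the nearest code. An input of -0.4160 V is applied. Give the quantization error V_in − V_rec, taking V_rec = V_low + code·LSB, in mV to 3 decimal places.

0.260 mV

One LSB is 10 V / 8192 = 1.221 mV.
(V_in − V_low)/LSB = (-0.4160 − (−5))/0.0012207 = 3755.2128 → code 3755 (round).
V_rec = (−5) + 3755·0.0012207 = -0.41625977 V.
Error = -0.4160 − (−0.41625977) = 0.000259766 V = 0.260 mV.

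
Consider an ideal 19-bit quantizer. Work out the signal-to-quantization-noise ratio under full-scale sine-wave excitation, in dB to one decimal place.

116.1 dB

SNR ≈ 6.02·N + 1.76 dB = 6.02·19 + 1.76 = 116.14 dB.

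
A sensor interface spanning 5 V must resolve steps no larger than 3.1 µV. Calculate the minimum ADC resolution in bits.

21 bits

Number of steps required ≥ 5 V / 3.1 µV = 1612903.23.
Need 2^N ≥ 1612903.23; 2^20 = 1048576, 2^21 = 2097152.
Minimum N = 21.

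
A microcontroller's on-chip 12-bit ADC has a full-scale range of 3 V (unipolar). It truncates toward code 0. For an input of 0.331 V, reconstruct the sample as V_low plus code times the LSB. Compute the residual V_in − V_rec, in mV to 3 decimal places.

0.678 mV

One LSB is 3 V / 4096 = 0.732 mV.
(0.331 − 0)/0.000732422 = 451.9253; ⌊·⌋ gives code 451.
Reconstructed: 0.33032227 V.
Error = 0.331 − 0.33032227 = 0.000677734 V = 0.678 mV.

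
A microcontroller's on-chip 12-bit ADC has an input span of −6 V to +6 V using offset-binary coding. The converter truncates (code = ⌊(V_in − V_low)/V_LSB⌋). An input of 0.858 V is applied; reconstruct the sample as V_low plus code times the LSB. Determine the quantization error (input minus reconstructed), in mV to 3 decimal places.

2.531 mV

One LSB is 12 V / 4096 = 2.930 mV.
Scaled input = 2340.8640 LSBs, so code = 2340.
Code 2340 maps back to (−6) + 2340×0.00292969 V = 0.85546875 V.
Error = 0.858 − 0.85546875 = 0.00253125 V = 2.531 mV.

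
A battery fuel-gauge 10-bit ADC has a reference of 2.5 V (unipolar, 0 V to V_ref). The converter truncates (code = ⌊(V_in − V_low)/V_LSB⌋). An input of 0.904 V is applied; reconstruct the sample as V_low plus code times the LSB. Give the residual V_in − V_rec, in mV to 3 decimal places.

Step size: 2.5 V ÷ 2^10 = 2.441 mV.
(V_in − V_low)/LSB = (0.904 − 0)/0.00244141 = 370.2784 → code 370 (floor).
Code 370 maps back to 0 + 370×0.00244141 V = 0.90332031 V.
Error = 0.904 − 0.90332031 = 0.000679687 V = 0.680 mV.

0.680 mV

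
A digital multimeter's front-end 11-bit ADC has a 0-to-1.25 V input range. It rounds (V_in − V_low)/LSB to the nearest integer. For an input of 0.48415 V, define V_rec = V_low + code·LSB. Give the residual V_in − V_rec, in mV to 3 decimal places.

0.141 mV

One LSB is 1.25 V / 2048 = 0.610 mV.
Scaled input = 793.2314 LSBs, so code = 793.
Code 793 maps back to 0 + 793×0.000610352 V = 0.48400879 V.
Difference: 0.000141211 V → 0.141 mV.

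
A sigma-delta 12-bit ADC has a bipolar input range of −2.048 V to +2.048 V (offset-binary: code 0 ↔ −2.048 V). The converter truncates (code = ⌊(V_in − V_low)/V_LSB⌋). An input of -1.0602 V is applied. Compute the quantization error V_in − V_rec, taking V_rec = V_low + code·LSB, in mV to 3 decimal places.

One LSB is 4.096 V / 4096 = 1.000 mV.
(-1.0602 − (−2.048))/0.001 = 987.8000; ⌊·⌋ gives code 987.
Reconstructed: -1.061 V.
Difference: 0.0008 V → 0.800 mV.

0.800 mV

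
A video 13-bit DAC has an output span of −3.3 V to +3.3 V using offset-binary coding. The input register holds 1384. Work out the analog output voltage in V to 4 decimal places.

LSB = 6.6 V / 2^13 = 0.806 mV.
V_out = (−3.3) + 1384 × 0.000805664 V = -2.18496 V.

-2.1850 V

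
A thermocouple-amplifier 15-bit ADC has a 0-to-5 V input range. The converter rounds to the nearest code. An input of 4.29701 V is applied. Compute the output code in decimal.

LSB = 5 V / 32768 = 152.59 µV.
(V_in − V_low)/LSB = (4.29701 − 0) / 0.000152588 = 28160.885.
round(28160.885) = 28161.

code 28161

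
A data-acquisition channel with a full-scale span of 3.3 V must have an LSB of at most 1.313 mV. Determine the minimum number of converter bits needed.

12 bits

Number of steps required ≥ 3.3 V / 1.313 mV = 2513.33.
Need 2^N ≥ 2513.33; 2^11 = 2048, 2^12 = 4096.
Minimum N = 12.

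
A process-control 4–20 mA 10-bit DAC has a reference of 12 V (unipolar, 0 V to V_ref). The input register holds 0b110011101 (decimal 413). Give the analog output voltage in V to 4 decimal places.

4.8398 V

LSB = 12 V / 2^10 = 11.719 mV.
Code 0b110011101 = 413 decimal.
V_out = 0 + 413 × 0.0117188 V = 4.83984 V.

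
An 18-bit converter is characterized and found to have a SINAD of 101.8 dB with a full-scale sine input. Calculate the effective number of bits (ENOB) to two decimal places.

16.62 bits

ENOB = (SINAD − 1.76) / 6.02 = (101.8 − 1.76)/6.02 = 16.618.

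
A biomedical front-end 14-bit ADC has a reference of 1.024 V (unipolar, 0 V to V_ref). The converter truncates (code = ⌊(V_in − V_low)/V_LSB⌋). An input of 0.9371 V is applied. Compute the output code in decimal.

With 16384 levels over 1.024 V, one step is 62.50 µV.
(0.9371 − 0) / 6.25e-05 = 14993.600 LSBs.
So the output code is 14993.

code 14993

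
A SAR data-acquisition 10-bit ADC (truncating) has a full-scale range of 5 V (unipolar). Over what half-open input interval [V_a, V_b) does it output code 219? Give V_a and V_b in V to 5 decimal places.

LSB = 5/2^10 = 4.883 mV.
V_a = V_low + 219·LSB = 1.06934 V; V_b = V_low + 220·LSB = 1.07422 V.

[1.06934 V, 1.07422 V)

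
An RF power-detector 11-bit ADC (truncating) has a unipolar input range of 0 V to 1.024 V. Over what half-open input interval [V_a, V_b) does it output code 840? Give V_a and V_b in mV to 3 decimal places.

[420.000 mV, 420.500 mV)

LSB = 1.024/2^11 = 0.500 mV.
V_a = V_low + 840·LSB = 0.42 V; V_b = V_low + 841·LSB = 0.4205 V.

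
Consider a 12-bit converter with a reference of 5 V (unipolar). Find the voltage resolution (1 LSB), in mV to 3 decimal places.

1.221 mV

Full-scale span = 5 V.
LSB = 5 / 2^12 = 5 / 4096 = 0.0012207 V = 1.221 mV.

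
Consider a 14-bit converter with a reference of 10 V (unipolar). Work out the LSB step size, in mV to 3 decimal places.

Full-scale span = 10 V.
LSB = 10 / 2^14 = 10 / 16384 = 0.000610352 V = 0.610 mV.

0.610 mV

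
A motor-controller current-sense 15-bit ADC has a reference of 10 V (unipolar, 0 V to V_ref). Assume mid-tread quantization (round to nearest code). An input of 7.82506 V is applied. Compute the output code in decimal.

code 25641

Full-scale span = 10 V; LSB = 10/2^15 = 305.18 µV.
(V_in − V_low)/LSB = (7.82506 − 0) / 0.000305176 = 25641.157.
So the output code is 25641.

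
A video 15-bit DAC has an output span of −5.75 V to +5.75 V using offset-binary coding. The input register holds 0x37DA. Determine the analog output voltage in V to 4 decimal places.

LSB = 11.5 V / 2^15 = 350.95 µV.
Code 0x37DA = 14298 decimal.
V_out = (−5.75) + 14298 × 0.000350952 V = -0.732086 V.

-0.7321 V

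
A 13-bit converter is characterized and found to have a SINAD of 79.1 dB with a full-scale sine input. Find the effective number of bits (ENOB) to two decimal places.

12.85 bits

ENOB = (SINAD − 1.76) / 6.02 = (79.1 − 1.76)/6.02 = 12.847.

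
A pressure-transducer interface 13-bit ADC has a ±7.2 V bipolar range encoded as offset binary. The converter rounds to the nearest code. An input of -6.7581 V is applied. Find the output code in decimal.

LSB = 14.4 V / 8192 = 1.758 mV.
Input sits at 251.392 steps above V_low.
So the output code is 251.

code 251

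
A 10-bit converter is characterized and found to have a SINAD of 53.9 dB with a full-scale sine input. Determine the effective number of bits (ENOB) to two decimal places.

8.66 bits

ENOB = (SINAD − 1.76) / 6.02 = (53.9 − 1.76)/6.02 = 8.661.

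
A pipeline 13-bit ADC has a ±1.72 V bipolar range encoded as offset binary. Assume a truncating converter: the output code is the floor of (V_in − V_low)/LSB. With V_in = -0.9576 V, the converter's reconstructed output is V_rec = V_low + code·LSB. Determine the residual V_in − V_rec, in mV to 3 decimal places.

LSB = 3.44/2^13 = 419.92 µV.
Scaled input = 1815.5758 LSBs, so code = 1815.
Reconstructed: -0.9578418 V.
Difference: 0.000241797 V → 0.242 mV.

0.242 mV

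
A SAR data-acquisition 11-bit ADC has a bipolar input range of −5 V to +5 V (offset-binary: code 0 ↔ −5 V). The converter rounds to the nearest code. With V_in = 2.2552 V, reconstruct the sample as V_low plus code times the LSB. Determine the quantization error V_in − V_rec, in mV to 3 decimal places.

-0.659 mV

Step size: 10 V ÷ 2^11 = 4.883 mV.
(2.2552 − (−5))/0.00488281 = 1485.8650; round gives code 1486.
Reconstructed: 2.2558594 V.
V_in − V_rec = -0.000659375 V = -0.659 mV.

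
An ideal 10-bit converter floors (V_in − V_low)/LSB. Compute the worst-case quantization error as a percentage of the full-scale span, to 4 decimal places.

0.0977 %

Truncating → worst-case error = 1 LSB = V_FS/2^10, so 100/1024 = 0.0976562 % of full scale.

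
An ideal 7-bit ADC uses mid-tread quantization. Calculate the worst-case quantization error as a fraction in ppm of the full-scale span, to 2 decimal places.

3906.25 ppm

Rounding → worst-case error = ½ LSB = V_FS/2^8, so 1e+06/256 = 3906.25 ppm of full scale.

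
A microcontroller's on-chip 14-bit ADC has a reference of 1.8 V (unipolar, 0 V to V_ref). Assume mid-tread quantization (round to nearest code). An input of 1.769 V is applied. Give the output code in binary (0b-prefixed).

code 0b11111011100110 (decimal 16102)

LSB = 1.8 V / 16384 = 109.86 µV.
Input sits at 16101.831 steps above V_low.
So the output code is 16102.
In binary (0b-prefixed): 0b11111011100110.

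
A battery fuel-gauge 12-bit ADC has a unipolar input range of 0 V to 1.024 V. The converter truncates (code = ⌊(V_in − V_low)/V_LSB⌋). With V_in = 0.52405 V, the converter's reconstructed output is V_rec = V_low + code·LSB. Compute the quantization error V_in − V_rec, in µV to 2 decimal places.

Step size: 1.024 V ÷ 2^12 = 250.00 µV.
Scaled input = 2096.2000 LSBs, so code = 2096.
Reconstructed: 0.524 V.
Difference: 5e-05 V → 50.00 µV.

50.00 µV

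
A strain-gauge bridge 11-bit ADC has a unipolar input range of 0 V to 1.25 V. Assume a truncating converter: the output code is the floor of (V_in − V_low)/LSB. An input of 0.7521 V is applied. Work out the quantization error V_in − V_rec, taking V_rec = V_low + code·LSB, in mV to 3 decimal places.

LSB = 1.25/2^11 = 0.610 mV.
Scaled input = 1232.2406 LSBs, so code = 1232.
V_rec = 0 + 1232·0.000610352 = 0.75195312 V.
V_in − V_rec = 0.000146875 V = 0.147 mV.

0.147 mV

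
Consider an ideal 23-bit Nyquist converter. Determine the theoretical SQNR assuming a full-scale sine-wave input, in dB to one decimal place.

SNR ≈ 6.02·N + 1.76 dB = 6.02·23 + 1.76 = 140.22 dB.

140.2 dB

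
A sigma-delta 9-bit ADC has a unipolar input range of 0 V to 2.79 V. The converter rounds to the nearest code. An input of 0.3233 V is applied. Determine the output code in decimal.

code 59

LSB = 2.79 V / 512 = 5.449 mV.
(0.3233 − 0) / 0.00544922 = 59.330 LSBs.
So the output code is 59.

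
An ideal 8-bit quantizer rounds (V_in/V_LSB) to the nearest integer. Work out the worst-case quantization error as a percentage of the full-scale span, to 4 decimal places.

Rounding → worst-case error = ½ LSB = V_FS/2^9, so 100/512 = 0.195312 % of full scale.

0.1953 %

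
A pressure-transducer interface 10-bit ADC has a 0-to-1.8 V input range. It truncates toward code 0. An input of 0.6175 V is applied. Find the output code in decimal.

LSB = 1.8 V / 1024 = 1.758 mV.
Input sits at 351.289 steps above V_low.
Floor → code 351.

code 351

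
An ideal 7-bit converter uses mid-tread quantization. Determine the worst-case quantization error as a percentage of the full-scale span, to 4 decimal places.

Rounding → worst-case error = ½ LSB = V_FS/2^8, so 100/256 = 0.390625 % of full scale.

0.3906 %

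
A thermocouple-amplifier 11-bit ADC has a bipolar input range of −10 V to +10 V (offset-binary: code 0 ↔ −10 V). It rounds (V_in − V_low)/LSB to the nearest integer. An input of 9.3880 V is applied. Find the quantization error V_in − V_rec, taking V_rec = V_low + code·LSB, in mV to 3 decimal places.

3.234 mV

One LSB is 20 V / 2048 = 9.766 mV.
(V_in − V_low)/LSB = (9.3880 − (−10))/0.00976562 = 1985.3312 → code 1985 (round).
Code 1985 maps back to (−10) + 1985×0.00976562 V = 9.3847656 V.
Difference: 0.00323437 V → 3.234 mV.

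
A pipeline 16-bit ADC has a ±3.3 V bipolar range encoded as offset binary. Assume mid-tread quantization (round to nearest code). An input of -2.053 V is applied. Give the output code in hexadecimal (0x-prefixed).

With 65536 levels over 6.6 V, one step is 100.71 µV.
(V_in − V_low)/LSB = (-2.053 − (−3.3)) / 0.000100708 = 12382.332.
Round → code 12382.
In hexadecimal (0x-prefixed): 0x305E.

code 0x305E (decimal 12382)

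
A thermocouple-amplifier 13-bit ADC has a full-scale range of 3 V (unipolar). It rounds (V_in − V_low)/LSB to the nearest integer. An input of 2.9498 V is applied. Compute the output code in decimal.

Full-scale span = 3 V; LSB = 3/2^13 = 366.21 µV.
(2.9498 − 0) / 0.000366211 = 8054.921 LSBs.
round(8054.921) = 8055.

code 8055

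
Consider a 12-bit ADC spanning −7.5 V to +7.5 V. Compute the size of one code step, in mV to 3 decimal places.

3.662 mV

Full-scale span = 15 V.
LSB = 15 / 2^12 = 15 / 4096 = 0.00366211 V = 3.662 mV.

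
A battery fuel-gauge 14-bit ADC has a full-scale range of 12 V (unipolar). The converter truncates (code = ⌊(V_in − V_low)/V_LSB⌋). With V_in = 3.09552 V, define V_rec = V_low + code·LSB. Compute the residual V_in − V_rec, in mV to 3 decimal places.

0.305 mV

One LSB is 12 V / 16384 = 0.732 mV.
(V_in − V_low)/LSB = (3.09552 − 0)/0.000732422 = 4226.4166 → code 4226 (floor).
V_rec = 0 + 4226·0.000732422 = 3.0952148 V.
V_in − V_rec = 0.000305156 V = 0.305 mV.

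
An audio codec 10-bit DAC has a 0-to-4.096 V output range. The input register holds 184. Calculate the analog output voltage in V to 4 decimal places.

0.7360 V

LSB = 4.096 V / 2^10 = 4.000 mV.
V_out = 0 + 184 × 0.004 V = 0.736 V.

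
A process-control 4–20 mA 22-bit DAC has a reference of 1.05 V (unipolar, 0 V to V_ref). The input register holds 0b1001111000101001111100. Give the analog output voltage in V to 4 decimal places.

0.6487 V

LSB = 1.05 V / 2^22 = 0.25 µV.
Code 0b1001111000101001111100 = 2591356 decimal.
V_out = 0 + 2591356 × 2.5034e-07 V = 0.648719 V.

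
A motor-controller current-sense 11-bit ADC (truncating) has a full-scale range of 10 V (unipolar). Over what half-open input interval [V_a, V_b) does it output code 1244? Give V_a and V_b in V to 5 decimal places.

LSB = 10/2^11 = 4.883 mV.
V_a = V_low + 1244·LSB = 6.07422 V; V_b = V_low + 1245·LSB = 6.0791 V.

[6.07422 V, 6.07910 V)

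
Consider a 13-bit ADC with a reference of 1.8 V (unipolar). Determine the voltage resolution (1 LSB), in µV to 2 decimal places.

219.73 µV

Full-scale span = 1.8 V.
LSB = 1.8 / 2^13 = 1.8 / 8192 = 0.000219727 V = 219.73 µV.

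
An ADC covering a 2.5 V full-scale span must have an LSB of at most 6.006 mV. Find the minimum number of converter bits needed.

Number of steps required ≥ 2.5 V / 6.006 mV = 416.25.
Need 2^N ≥ 416.25; 2^8 = 256, 2^9 = 512.
Minimum N = 9.

9 bits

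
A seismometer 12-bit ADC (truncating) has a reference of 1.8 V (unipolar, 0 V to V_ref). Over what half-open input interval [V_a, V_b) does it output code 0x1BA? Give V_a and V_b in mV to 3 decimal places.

[194.238 mV, 194.678 mV)

LSB = 1.8/2^12 = 439.45 µV.
Code 0x1BA = 442 decimal.
V_a = V_low + 442·LSB = 0.194238 V; V_b = V_low + 443·LSB = 0.194678 V.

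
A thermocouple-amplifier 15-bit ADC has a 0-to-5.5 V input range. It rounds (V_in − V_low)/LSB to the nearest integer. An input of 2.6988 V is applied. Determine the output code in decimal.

Full-scale span = 5.5 V; LSB = 5.5/2^15 = 167.85 µV.
(V_in − V_low)/LSB = (2.6988 − 0) / 0.000167847 = 16078.960.
round(16078.960) = 16079.

code 16079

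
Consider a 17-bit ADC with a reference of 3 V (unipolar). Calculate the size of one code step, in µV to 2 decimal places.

22.89 µV

Full-scale span = 3 V.
LSB = 3 / 2^17 = 3 / 131072 = 2.28882e-05 V = 22.89 µV.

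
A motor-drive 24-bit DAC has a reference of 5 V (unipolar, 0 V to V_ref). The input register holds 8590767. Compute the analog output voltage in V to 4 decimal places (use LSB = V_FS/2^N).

LSB = 5 V / 2^24 = 0.30 µV.
V_out = 0 + 8590767 × 2.98023e-07 V = 2.56025 V.

2.5602 V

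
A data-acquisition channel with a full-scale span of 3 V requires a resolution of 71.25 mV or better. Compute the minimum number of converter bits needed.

6 bits

Number of steps required ≥ 3 V / 71.25 mV = 42.11.
Need 2^N ≥ 42.11; 2^5 = 32, 2^6 = 64.
Minimum N = 6.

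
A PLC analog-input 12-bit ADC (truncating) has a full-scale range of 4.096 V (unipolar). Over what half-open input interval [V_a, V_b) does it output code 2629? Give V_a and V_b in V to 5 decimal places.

[2.62900 V, 2.63000 V)

LSB = 4.096/2^12 = 1.000 mV.
V_a = V_low + 2629·LSB = 2.629 V; V_b = V_low + 2630·LSB = 2.63 V.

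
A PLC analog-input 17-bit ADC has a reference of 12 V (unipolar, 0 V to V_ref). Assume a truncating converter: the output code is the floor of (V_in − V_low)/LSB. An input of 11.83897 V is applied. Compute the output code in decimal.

code 129313

Full-scale span = 12 V; LSB = 12/2^17 = 91.55 µV.
Input sits at 129313.123 steps above V_low.
⌊·⌋(129313.123) = 129313.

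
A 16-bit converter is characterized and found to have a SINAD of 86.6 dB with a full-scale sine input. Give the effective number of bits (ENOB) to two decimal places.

ENOB = (SINAD − 1.76) / 6.02 = (86.6 − 1.76)/6.02 = 14.093.

14.09 bits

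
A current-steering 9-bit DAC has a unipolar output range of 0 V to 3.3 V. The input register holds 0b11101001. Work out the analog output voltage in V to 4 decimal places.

LSB = 3.3 V / 2^9 = 6.445 mV.
Code 0b11101001 = 233 decimal.
V_out = 0 + 233 × 0.00644531 V = 1.50176 V.

1.5018 V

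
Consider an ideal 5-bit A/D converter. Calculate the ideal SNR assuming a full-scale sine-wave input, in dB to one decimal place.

SNR ≈ 6.02·N + 1.76 dB = 6.02·5 + 1.76 = 31.86 dB.

31.9 dB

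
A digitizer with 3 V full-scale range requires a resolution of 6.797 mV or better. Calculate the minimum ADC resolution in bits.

Number of steps required ≥ 3 V / 6.797 mV = 441.37.
Need 2^N ≥ 441.37; 2^8 = 256, 2^9 = 512.
Minimum N = 9.

9 bits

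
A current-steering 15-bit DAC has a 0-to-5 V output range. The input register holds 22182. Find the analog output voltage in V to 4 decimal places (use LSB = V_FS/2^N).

LSB = 5 V / 2^15 = 152.59 µV.
V_out = 0 + 22182 × 0.000152588 V = 3.3847 V.

3.3847 V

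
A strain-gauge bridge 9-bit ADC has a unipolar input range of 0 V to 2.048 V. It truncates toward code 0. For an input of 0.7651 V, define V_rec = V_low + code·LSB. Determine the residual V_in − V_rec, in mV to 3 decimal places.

One LSB is 2.048 V / 512 = 4.000 mV.
(0.7651 − 0)/0.004 = 191.2750; ⌊·⌋ gives code 191.
Code 191 maps back to 0 + 191×0.004 V = 0.764 V.
Error = 0.7651 − 0.764 = 0.0011 V = 1.100 mV.

1.100 mV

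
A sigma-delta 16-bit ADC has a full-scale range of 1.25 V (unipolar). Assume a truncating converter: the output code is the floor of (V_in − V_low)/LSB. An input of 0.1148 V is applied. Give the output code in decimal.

code 6018

LSB = 1.25 V / 65536 = 19.07 µV.
Input sits at 6018.826 steps above V_low.
Floor → code 6018.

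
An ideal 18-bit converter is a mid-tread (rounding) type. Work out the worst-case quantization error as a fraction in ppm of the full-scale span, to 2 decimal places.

Rounding → worst-case error = ½ LSB = V_FS/2^19, so 1e+06/524288 = 1.90735 ppm of full scale.

1.91 ppm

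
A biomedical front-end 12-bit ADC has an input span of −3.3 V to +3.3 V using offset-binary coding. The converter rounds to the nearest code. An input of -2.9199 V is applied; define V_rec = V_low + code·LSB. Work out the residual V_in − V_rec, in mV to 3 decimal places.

LSB = 6.6/2^12 = 1.611 mV.
Scaled input = 235.8924 LSBs, so code = 236.
Code 236 maps back to (−3.3) + 236×0.00161133 V = -2.9197266 V.
V_in − V_rec = -0.000173438 V = -0.173 mV.

-0.173 mV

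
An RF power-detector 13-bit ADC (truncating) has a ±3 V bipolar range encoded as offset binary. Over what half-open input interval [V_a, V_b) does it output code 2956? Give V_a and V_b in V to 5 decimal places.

[-0.83496 V, -0.83423 V)

LSB = 6/2^13 = 0.732 mV.
V_a = V_low + 2956·LSB = -0.834961 V; V_b = V_low + 2957·LSB = -0.834229 V.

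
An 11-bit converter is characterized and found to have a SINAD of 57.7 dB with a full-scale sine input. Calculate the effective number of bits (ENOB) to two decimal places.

ENOB = (SINAD − 1.76) / 6.02 = (57.7 − 1.76)/6.02 = 9.292.

9.29 bits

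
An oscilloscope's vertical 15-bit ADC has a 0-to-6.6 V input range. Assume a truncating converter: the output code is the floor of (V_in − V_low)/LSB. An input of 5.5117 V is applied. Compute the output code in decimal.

Full-scale span = 6.6 V; LSB = 6.6/2^15 = 201.42 µV.
(V_in − V_low)/LSB = (5.5117 − 0) / 0.000201416 = 27364.755.
Floor → code 27364.

code 27364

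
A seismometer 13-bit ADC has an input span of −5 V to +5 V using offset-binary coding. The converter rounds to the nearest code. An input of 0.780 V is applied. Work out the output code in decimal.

code 4735

LSB = 10 V / 8192 = 1.221 mV.
(V_in − V_low)/LSB = (0.780 − (−5)) / 0.0012207 = 4734.976.
round(4734.976) = 4735.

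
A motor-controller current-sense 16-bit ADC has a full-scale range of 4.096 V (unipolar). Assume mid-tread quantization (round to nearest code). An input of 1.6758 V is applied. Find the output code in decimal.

code 26813

LSB = 4.096 V / 65536 = 62.50 µV.
Input sits at 26812.800 steps above V_low.
round(26812.800) = 26813.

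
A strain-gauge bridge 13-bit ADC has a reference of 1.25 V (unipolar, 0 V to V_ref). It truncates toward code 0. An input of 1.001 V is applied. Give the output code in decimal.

With 8192 levels over 1.25 V, one step is 152.59 µV.
Input sits at 6560.154 steps above V_low.
Floor → code 6560.

code 6560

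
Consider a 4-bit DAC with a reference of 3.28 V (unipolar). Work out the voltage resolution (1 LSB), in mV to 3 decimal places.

Full-scale span = 3.28 V.
LSB = 3.28 / 2^4 = 3.28 / 16 = 0.205 V = 205.000 mV.

205.000 mV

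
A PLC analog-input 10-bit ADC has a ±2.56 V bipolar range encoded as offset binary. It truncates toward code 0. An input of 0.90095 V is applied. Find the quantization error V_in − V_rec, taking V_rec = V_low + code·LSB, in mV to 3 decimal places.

0.950 mV

LSB = 5.12/2^10 = 5.000 mV.
Scaled input = 692.1900 LSBs, so code = 692.
V_rec = (−2.56) + 692·0.005 = 0.9 V.
V_in − V_rec = 0.00095 V = 0.950 mV.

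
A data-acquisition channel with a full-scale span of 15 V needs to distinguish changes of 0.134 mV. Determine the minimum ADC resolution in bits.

17 bits

Number of steps required ≥ 15 V / 0.134 mV = 111940.30.
Need 2^N ≥ 111940.30; 2^16 = 65536, 2^17 = 131072.
Minimum N = 17.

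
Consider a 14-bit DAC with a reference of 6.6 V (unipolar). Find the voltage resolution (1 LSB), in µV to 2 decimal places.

Full-scale span = 6.6 V.
LSB = 6.6 / 2^14 = 6.6 / 16384 = 0.000402832 V = 402.83 µV.

402.83 µV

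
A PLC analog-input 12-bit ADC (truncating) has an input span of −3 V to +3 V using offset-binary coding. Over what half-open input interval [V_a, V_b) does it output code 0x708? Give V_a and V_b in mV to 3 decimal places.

[-363.281 mV, -361.816 mV)

LSB = 6/2^12 = 1.465 mV.
Code 0x708 = 1800 decimal.
V_a = V_low + 1800·LSB = -0.363281 V; V_b = V_low + 1801·LSB = -0.361816 V.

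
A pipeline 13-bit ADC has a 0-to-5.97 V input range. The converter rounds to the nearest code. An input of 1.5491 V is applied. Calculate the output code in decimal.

Full-scale span = 5.97 V; LSB = 5.97/2^13 = 0.729 mV.
Input sits at 2125.666 steps above V_low.
Round → code 2126.

code 2126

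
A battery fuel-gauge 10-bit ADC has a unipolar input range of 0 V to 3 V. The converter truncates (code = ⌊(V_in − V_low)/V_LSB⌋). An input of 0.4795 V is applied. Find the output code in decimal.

LSB = 3 V / 1024 = 2.930 mV.
(0.4795 − 0) / 0.00292969 = 163.669 LSBs.
Floor → code 163.

code 163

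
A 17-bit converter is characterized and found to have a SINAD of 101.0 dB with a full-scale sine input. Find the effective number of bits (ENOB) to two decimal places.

16.49 bits

ENOB = (SINAD − 1.76) / 6.02 = (101.0 − 1.76)/6.02 = 16.485.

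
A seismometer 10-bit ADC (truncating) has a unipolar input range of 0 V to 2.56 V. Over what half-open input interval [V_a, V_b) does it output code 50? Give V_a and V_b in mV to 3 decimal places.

LSB = 2.56/2^10 = 2.500 mV.
V_a = V_low + 50·LSB = 0.125 V; V_b = V_low + 51·LSB = 0.1275 V.

[125.000 mV, 127.500 mV)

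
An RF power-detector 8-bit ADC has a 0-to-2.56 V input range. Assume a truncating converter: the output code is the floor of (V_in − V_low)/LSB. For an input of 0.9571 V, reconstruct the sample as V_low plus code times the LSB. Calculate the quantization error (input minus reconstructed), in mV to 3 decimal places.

Step size: 2.56 V ÷ 2^8 = 10.000 mV.
(V_in − V_low)/LSB = (0.9571 − 0)/0.01 = 95.7100 → code 95 (floor).
V_rec = 0 + 95·0.01 = 0.95 V.
V_in − V_rec = 0.0071 V = 7.100 mV.

7.100 mV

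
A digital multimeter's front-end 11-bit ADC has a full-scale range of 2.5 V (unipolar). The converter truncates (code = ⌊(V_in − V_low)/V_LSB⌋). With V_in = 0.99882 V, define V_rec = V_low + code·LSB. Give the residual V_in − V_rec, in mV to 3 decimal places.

0.285 mV

Step size: 2.5 V ÷ 2^11 = 1.221 mV.
(V_in − V_low)/LSB = (0.99882 − 0)/0.0012207 = 818.2333 → code 818 (floor).
V_rec = 0 + 818·0.0012207 = 0.99853516 V.
V_in − V_rec = 0.000284844 V = 0.285 mV.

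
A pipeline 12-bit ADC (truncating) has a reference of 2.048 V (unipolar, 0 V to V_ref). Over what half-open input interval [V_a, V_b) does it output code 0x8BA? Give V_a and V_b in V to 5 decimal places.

[1.11700 V, 1.11750 V)

LSB = 2.048/2^12 = 0.500 mV.
Code 0x8BA = 2234 decimal.
V_a = V_low + 2234·LSB = 1.117 V; V_b = V_low + 2235·LSB = 1.1175 V.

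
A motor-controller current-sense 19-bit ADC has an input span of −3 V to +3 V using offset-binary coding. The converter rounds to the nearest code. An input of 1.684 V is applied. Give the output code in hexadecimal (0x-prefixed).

code 0x63ECE (decimal 409294)

LSB = 6 V / 524288 = 11.44 µV.
(1.684 − (−3)) / 1.14441e-05 = 409294.165 LSBs.
Round → code 409294.
In hexadecimal (0x-prefixed): 0x63ECE.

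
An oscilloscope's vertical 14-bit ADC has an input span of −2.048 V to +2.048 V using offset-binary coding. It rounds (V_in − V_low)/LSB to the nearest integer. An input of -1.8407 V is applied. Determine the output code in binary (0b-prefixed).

LSB = 4.096 V / 16384 = 250.00 µV.
(V_in − V_low)/LSB = (-1.8407 − (−2.048)) / 0.00025 = 829.200.
Round → code 829.
In binary (0b-prefixed): 0b1100111101.

code 0b1100111101 (decimal 829)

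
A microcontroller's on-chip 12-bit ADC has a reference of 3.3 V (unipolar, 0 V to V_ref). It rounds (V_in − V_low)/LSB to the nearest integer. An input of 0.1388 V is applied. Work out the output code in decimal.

With 4096 levels over 3.3 V, one step is 0.806 mV.
(0.1388 − 0) / 0.000805664 = 172.280 LSBs.
So the output code is 172.

code 172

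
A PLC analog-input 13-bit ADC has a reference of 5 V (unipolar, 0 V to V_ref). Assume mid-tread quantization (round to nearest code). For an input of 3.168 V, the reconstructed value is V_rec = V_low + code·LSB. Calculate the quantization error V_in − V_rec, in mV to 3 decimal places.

One LSB is 5 V / 8192 = 0.610 mV.
(V_in − V_low)/LSB = (3.168 − 0)/0.000610352 = 5190.4512 → code 5190 (round).
Code 5190 maps back to 0 + 5190×0.000610352 V = 3.1677246 V.
Error = 3.168 − 3.1677246 = 0.000275391 V = 0.275 mV.

0.275 mV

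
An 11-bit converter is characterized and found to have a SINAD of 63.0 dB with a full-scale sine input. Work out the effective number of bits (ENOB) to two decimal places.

ENOB = (SINAD − 1.76) / 6.02 = (63.0 − 1.76)/6.02 = 10.173.

10.17 bits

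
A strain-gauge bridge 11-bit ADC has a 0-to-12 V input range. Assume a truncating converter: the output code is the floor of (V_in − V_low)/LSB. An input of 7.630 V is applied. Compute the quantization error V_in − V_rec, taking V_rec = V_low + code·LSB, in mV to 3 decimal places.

1.094 mV

LSB = 12/2^11 = 5.859 mV.
Scaled input = 1302.1867 LSBs, so code = 1302.
Reconstructed: 7.6289062 V.
V_in − V_rec = 0.00109375 V = 1.094 mV.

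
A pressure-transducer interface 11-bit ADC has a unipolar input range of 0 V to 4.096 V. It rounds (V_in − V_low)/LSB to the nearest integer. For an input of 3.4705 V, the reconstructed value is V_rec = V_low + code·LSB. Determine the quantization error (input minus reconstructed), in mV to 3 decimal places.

LSB = 4.096/2^11 = 2.000 mV.
(3.4705 − 0)/0.002 = 1735.2500; round gives code 1735.
V_rec = 0 + 1735·0.002 = 3.47 V.
Difference: 0.0005 V → 0.500 mV.

0.500 mV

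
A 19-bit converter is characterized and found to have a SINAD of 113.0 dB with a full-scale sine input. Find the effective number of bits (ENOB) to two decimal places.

ENOB = (SINAD − 1.76) / 6.02 = (113.0 − 1.76)/6.02 = 18.478.

18.48 bits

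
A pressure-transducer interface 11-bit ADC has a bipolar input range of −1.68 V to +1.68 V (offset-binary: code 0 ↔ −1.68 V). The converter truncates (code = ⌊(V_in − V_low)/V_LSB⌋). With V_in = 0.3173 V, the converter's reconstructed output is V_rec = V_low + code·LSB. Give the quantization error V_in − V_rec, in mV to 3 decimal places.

LSB = 3.36/2^11 = 1.641 mV.
Scaled input = 1217.4019 LSBs, so code = 1217.
Code 1217 maps back to (−1.68) + 1217×0.00164062 V = 0.31664063 V.
Error = 0.3173 − 0.31664063 = 0.000659375 V = 0.659 mV.

0.659 mV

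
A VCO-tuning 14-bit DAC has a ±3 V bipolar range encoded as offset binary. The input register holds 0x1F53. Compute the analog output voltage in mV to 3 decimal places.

-63.354 mV

LSB = 6 V / 2^14 = 366.21 µV.
Code 0x1F53 = 8019 decimal.
V_out = (−3) + 8019 × 0.000366211 V = -0.0633545 V.
= -63.354 mV.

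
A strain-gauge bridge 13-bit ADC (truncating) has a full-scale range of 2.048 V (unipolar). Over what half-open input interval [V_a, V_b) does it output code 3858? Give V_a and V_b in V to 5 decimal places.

[0.96450 V, 0.96475 V)

LSB = 2.048/2^13 = 250.00 µV.
V_a = V_low + 3858·LSB = 0.9645 V; V_b = V_low + 3859·LSB = 0.96475 V.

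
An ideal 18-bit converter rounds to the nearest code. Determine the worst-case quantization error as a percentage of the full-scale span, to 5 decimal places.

0.00019 %

Rounding → worst-case error = ½ LSB = V_FS/2^19, so 100/524288 = 0.000190735 % of full scale.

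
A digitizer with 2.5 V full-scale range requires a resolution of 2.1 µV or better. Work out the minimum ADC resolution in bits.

21 bits

Number of steps required ≥ 2.5 V / 2.1 µV = 1190476.19.
Need 2^N ≥ 1190476.19; 2^20 = 1048576, 2^21 = 2097152.
Minimum N = 21.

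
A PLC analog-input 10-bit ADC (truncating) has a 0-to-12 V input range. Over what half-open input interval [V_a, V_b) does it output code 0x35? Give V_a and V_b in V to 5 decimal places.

[0.62109 V, 0.63281 V)

LSB = 12/2^10 = 11.719 mV.
Code 0x35 = 53 decimal.
V_a = V_low + 53·LSB = 0.621094 V; V_b = V_low + 54·LSB = 0.632812 V.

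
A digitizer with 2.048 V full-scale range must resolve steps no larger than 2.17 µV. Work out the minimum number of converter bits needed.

Number of steps required ≥ 2.048 V / 2.17 µV = 943778.80.
Need 2^N ≥ 943778.80; 2^19 = 524288, 2^20 = 1048576.
Minimum N = 20.

20 bits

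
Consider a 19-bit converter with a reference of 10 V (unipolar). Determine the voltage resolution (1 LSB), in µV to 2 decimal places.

19.07 µV

Full-scale span = 10 V.
LSB = 10 / 2^19 = 10 / 524288 = 1.90735e-05 V = 19.07 µV.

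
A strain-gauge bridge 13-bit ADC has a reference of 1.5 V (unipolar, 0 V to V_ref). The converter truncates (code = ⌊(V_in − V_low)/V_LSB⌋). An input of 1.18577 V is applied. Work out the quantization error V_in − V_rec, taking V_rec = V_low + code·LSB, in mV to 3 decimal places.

LSB = 1.5/2^13 = 183.11 µV.
(1.18577 − 0)/0.000183105 = 6475.8852; ⌊·⌋ gives code 6475.
Reconstructed: 1.1856079 V.
V_in − V_rec = 0.00016209 V = 0.162 mV.

0.162 mV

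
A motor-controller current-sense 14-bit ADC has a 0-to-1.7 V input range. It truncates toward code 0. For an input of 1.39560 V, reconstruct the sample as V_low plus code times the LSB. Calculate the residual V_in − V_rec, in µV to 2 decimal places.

31.15 µV

Step size: 1.7 V ÷ 2^14 = 103.76 µV.
(1.39560 − 0)/0.00010376 = 13450.3002; ⌊·⌋ gives code 13450.
Reconstructed: 1.3955688 V.
Error = 1.39560 − 1.3955688 = 3.11523e-05 V = 31.15 µV.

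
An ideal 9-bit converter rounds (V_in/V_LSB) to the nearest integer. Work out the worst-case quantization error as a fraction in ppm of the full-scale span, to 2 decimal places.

976.56 ppm

Rounding → worst-case error = ½ LSB = V_FS/2^10, so 1e+06/1024 = 976.562 ppm of full scale.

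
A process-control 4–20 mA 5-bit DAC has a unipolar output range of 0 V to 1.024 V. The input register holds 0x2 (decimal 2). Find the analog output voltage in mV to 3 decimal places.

LSB = 1.024 V / 2^5 = 32.000 mV.
Code 0x2 = 2 decimal.
V_out = 0 + 2 × 0.032 V = 0.064 V.
= 64.000 mV.

64.000 mV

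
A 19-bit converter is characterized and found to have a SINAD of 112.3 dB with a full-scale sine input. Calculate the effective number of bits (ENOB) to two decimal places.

ENOB = (SINAD − 1.76) / 6.02 = (112.3 − 1.76)/6.02 = 18.362.

18.36 bits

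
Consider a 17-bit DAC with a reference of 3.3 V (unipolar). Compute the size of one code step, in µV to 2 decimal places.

25.18 µV

Full-scale span = 3.3 V.
LSB = 3.3 / 2^17 = 3.3 / 131072 = 2.5177e-05 V = 25.18 µV.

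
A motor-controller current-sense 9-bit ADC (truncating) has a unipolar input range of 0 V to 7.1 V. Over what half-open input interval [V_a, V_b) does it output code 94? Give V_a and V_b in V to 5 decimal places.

LSB = 7.1/2^9 = 13.867 mV.
V_a = V_low + 94·LSB = 1.30352 V; V_b = V_low + 95·LSB = 1.31738 V.

[1.30352 V, 1.31738 V)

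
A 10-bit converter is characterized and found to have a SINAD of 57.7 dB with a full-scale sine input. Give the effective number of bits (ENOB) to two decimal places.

ENOB = (SINAD − 1.76) / 6.02 = (57.7 − 1.76)/6.02 = 9.292.

9.29 bits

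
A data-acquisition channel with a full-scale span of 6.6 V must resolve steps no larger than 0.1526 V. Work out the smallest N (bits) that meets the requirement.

Number of steps required ≥ 6.6 V / 0.1526 V = 43.25.
Need 2^N ≥ 43.25; 2^5 = 32, 2^6 = 64.
Minimum N = 6.

6 bits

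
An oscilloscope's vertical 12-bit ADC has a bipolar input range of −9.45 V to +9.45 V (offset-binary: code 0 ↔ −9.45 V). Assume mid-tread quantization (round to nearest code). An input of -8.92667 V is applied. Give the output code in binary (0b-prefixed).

With 4096 levels over 18.9 V, one step is 4.614 mV.
Input sits at 113.416 steps above V_low.
So the output code is 113.
In binary (0b-prefixed): 0b1110001.

code 0b1110001 (decimal 113)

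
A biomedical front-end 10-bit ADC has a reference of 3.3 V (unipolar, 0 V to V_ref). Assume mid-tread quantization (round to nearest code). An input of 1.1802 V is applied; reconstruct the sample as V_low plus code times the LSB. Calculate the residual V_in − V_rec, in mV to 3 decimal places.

0.708 mV

One LSB is 3.3 V / 1024 = 3.223 mV.
Scaled input = 366.2196 LSBs, so code = 366.
V_rec = 0 + 366·0.00322266 = 1.1794922 V.
V_in − V_rec = 0.000707812 V = 0.708 mV.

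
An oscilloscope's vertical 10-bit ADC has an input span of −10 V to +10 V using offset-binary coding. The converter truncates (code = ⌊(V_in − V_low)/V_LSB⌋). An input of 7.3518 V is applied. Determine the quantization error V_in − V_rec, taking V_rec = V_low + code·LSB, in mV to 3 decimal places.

Step size: 20 V ÷ 2^10 = 19.531 mV.
(V_in − V_low)/LSB = (7.3518 − (−10))/0.0195312 = 888.4122 → code 888 (floor).
V_rec = (−10) + 888·0.0195312 = 7.34375 V.
Difference: 0.00805 V → 8.050 mV.

8.050 mV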